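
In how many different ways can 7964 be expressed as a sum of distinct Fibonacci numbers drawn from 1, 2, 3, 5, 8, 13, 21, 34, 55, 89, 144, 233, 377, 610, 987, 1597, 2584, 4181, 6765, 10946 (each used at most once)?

54

7964 = 6765+987+144+55+13 = 6765+987+144+55+8+5 = 6765+987+144+34+21+13 = 6765+610+377+144+55+13 = … (50 more), for 54 in all.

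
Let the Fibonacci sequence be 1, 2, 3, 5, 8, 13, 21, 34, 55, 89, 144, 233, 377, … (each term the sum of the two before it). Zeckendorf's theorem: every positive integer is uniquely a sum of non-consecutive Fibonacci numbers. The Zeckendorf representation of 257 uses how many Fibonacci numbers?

Repeatedly subtract the largest Fibonacci number that fits:
largest Fibonacci ≤ 257 is 233; 257 − 233 = 24
largest Fibonacci ≤ 24 is 21; 24 − 21 = 3
largest Fibonacci ≤ 3 is 3; 3 − 3 = 0
257 = 233 + 21 + 3, which has 3 terms.

3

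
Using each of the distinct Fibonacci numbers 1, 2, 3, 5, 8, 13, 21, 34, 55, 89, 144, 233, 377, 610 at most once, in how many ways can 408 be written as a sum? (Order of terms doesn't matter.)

10

Each representation comes from the Zeckendorf form by replacing some F_k with F_{k−1} + F_{k−2} where possible.
408 = 377+21+8+2 = 377+21+5+3+2 = 233+144+21+8+2 = 377+13+8+5+3+2 = … (6 more), for 10 in all.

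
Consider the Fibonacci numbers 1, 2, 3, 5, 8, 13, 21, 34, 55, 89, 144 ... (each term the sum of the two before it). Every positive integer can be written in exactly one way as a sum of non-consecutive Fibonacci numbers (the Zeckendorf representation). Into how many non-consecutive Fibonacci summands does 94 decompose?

2

94 − 89 = 5
5 − 5 = 0
94 = 89 + 5, which has 2 terms.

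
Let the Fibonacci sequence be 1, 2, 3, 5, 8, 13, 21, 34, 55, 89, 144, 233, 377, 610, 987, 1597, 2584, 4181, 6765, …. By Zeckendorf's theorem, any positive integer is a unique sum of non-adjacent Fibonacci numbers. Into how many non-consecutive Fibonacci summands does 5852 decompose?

Repeatedly subtract the largest Fibonacci number that fits:
4181 ≤ 5852 < 6765, so take 4181; remainder 1671
1597 ≤ 1671 < 2584, so take 1597; remainder 74
55 ≤ 74 < 89, so take 55; remainder 19
13 ≤ 19 < 21, so take 13; remainder 6
5 ≤ 6 < 8, so take 5; remainder 1
1 ≤ 1 < 2, so take 1; remainder 0
5852 = 4181 + 1597 + 55 + 13 + 5 + 1, which has 6 terms.

6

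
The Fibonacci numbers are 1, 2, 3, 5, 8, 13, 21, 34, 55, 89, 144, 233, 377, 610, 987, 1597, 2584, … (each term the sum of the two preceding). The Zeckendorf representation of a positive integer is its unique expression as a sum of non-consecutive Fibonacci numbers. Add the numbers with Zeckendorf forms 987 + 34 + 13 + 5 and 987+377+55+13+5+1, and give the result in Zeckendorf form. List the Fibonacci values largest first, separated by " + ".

1597 + 610 + 233 + 34 + 3

The two numbers are 1039 and 1438, so their sum is 2477.
take 1597 (≤ 2477); 2477 − 1597 = 880
take 610 (≤ 880); 880 − 610 = 270
take 233 (≤ 270); 270 − 233 = 37
take 34 (≤ 37); 37 − 34 = 3
take 3 (≤ 3); 3 − 3 = 0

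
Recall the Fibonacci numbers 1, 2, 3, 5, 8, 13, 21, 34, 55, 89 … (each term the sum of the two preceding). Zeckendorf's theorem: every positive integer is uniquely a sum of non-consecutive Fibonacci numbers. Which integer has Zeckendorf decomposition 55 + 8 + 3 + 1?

67

55 + 8 + 3 + 1 = 67.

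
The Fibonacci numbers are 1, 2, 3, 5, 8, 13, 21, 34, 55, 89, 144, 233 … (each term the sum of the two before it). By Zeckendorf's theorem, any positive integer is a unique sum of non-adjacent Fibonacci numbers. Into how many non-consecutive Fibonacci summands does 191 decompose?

3

191: greatest Fibonacci not exceeding it is 144, leaving 47
47: greatest Fibonacci not exceeding it is 34, leaving 13
13: greatest Fibonacci not exceeding it is 13, leaving 0
191 = 144 + 34 + 13, which has 3 terms.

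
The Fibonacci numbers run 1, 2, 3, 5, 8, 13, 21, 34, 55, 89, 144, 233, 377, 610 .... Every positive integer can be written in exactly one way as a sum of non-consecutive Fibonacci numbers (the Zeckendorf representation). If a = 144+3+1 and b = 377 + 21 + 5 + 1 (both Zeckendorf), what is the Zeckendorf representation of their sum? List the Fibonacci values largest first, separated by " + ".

377 + 144 + 21 + 8 + 2

The two numbers are 148 and 404, so their sum is 552.
subtract 377 from 552: 175 remains
subtract 144 from 175: 31 remains
subtract 21 from 31: 10 remains
subtract 8 from 10: 2 remains
subtract 2 from 2: 0 remains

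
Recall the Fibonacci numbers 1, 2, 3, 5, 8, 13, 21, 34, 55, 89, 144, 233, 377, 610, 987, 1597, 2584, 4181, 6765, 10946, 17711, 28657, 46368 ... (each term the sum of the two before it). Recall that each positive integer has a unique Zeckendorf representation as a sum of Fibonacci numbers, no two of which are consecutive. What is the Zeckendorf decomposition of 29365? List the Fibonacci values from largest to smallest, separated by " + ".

29365 − 28657 = 708
708 − 610 = 98
98 − 89 = 9
9 − 8 = 1
1 − 1 = 0
So 29365 = 28657 + 610 + 89 + 8 + 1, with no two terms consecutive in the sequence.

28657 + 610 + 89 + 8 + 1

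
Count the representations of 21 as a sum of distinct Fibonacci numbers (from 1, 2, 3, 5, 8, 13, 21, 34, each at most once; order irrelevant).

4

21 = 21 = 13+8 = 13+5+3 = 13+5+2+1 — 4 representations.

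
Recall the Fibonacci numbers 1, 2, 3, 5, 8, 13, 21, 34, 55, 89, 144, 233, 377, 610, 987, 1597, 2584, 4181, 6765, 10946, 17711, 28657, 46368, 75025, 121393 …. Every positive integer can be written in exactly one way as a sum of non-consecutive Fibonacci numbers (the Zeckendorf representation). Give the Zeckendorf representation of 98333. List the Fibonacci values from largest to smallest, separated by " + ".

75025 + 17711 + 4181 + 987 + 377 + 34 + 13 + 5

98333: greatest Fibonacci not exceeding it is 75025, leaving 23308
23308: greatest Fibonacci not exceeding it is 17711, leaving 5597
5597: greatest Fibonacci not exceeding it is 4181, leaving 1416
1416: greatest Fibonacci not exceeding it is 987, leaving 429
429: greatest Fibonacci not exceeding it is 377, leaving 52
52: greatest Fibonacci not exceeding it is 34, leaving 18
18: greatest Fibonacci not exceeding it is 13, leaving 5
5: greatest Fibonacci not exceeding it is 5, leaving 0
So 98333 = 75025 + 17711 + 4181 + 987 + 377 + 34 + 13 + 5, with no two terms consecutive in the sequence.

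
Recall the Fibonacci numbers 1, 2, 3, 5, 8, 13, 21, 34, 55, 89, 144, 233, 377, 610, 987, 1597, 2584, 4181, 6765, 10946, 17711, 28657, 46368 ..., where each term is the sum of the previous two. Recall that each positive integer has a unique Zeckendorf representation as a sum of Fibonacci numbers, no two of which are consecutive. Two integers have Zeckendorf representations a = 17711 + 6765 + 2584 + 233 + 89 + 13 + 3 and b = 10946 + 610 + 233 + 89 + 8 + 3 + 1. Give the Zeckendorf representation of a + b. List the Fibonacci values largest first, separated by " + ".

28657 + 6765 + 2584 + 987 + 233 + 55 + 5 + 2

The two numbers are 27398 and 11890, so their sum is 39288.
Greedy algorithm:
28657 ≤ 39288 < 46368, so take 28657; remainder 10631
6765 ≤ 10631 < 10946, so take 6765; remainder 3866
2584 ≤ 3866 < 4181, so take 2584; remainder 1282
987 ≤ 1282 < 1597, so take 987; remainder 295
233 ≤ 295 < 377, so take 233; remainder 62
55 ≤ 62 < 89, so take 55; remainder 7
5 ≤ 7 < 8, so take 5; remainder 2
2 ≤ 2 < 3, so take 2; remainder 0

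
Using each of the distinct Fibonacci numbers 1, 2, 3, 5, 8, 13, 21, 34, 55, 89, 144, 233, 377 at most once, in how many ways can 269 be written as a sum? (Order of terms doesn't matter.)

269 = 233+34+2 = 233+21+13+2 = 144+89+34+2 = 233+21+8+5+2 = 144+89+21+13+2 = … (3 more), for 8 in all.

8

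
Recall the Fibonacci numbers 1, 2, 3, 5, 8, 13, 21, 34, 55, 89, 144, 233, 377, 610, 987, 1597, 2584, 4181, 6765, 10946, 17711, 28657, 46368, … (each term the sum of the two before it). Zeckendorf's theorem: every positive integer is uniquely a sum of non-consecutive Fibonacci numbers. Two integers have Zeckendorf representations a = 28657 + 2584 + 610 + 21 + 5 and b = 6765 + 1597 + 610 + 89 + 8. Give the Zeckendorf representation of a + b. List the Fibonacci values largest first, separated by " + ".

The two numbers are 31877 and 9069, so their sum is 40946.
Greedy algorithm:
largest Fibonacci ≤ 40946 is 28657; 40946 − 28657 = 12289
largest Fibonacci ≤ 12289 is 10946; 12289 − 10946 = 1343
largest Fibonacci ≤ 1343 is 987; 1343 − 987 = 356
largest Fibonacci ≤ 356 is 233; 356 − 233 = 123
largest Fibonacci ≤ 123 is 89; 123 − 89 = 34
largest Fibonacci ≤ 34 is 34; 34 − 34 = 0

28657 + 10946 + 987 + 233 + 89 + 34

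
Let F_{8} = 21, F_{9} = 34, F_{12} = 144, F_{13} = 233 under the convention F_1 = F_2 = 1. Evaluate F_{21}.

10946

By the addition formula F_{m+n} = F_m F_{n+1} + F_{m−1} F_n with m=9, n=12: F_{21} = 34·233 + 21·144 = 7922 + 3024 = 10946.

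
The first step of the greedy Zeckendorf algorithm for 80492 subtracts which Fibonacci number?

75025

75025 ≤ 80492 < 121393, so the largest Fibonacci number not exceeding 80492 is 75025.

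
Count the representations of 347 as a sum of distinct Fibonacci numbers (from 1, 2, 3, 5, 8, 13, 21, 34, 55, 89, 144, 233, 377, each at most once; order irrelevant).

6

347 = 233+89+21+3+1 = 233+89+13+8+3+1 = 233+55+34+21+3+1 = 233+55+34+13+8+3+1 = 144+89+55+34+21+3+1 = … (1 more), for 6 in all.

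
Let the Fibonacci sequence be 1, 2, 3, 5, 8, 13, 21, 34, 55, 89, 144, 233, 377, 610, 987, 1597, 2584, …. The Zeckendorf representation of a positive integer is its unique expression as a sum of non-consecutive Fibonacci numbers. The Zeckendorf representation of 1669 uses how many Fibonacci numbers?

5

Greedy algorithm:
take 1597 (≤ 1669); 1669 − 1597 = 72
take 55 (≤ 72); 72 − 55 = 17
take 13 (≤ 17); 17 − 13 = 4
take 3 (≤ 4); 4 − 3 = 1
take 1 (≤ 1); 1 − 1 = 0
1669 = 1597 + 55 + 13 + 3 + 1, which has 5 terms.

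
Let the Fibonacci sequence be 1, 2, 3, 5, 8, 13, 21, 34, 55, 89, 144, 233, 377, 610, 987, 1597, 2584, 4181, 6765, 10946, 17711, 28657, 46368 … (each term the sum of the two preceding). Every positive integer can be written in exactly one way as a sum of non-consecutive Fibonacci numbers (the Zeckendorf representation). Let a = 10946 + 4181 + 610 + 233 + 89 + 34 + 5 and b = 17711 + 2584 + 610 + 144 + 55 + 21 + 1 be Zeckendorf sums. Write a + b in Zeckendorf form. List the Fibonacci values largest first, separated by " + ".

28657 + 6765 + 1597 + 144 + 55 + 5 + 1

The two numbers are 16098 and 21126, so their sum is 37224.
37224: greatest Fibonacci not exceeding it is 28657, leaving 8567
8567: greatest Fibonacci not exceeding it is 6765, leaving 1802
1802: greatest Fibonacci not exceeding it is 1597, leaving 205
205: greatest Fibonacci not exceeding it is 144, leaving 61
61: greatest Fibonacci not exceeding it is 55, leaving 6
6: greatest Fibonacci not exceeding it is 5, leaving 1
1: greatest Fibonacci not exceeding it is 1, leaving 0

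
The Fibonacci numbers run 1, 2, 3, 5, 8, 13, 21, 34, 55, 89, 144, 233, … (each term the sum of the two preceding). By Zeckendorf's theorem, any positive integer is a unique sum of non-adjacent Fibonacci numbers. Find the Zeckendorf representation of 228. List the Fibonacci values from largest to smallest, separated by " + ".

subtract 144 from 228: 84 remains
subtract 55 from 84: 29 remains
subtract 21 from 29: 8 remains
subtract 8 from 8: 0 remains
So 228 = 144 + 55 + 21 + 8, with no two terms consecutive in the sequence.

144 + 55 + 21 + 8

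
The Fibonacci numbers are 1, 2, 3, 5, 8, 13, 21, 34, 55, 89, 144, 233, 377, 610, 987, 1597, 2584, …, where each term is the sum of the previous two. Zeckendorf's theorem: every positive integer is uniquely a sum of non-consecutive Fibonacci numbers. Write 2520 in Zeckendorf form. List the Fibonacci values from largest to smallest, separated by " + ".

1597 + 610 + 233 + 55 + 21 + 3 + 1

Repeatedly subtract the largest Fibonacci number that fits:
take 1597 (≤ 2520); 2520 − 1597 = 923
take 610 (≤ 923); 923 − 610 = 313
take 233 (≤ 313); 313 − 233 = 80
take 55 (≤ 80); 80 − 55 = 25
take 21 (≤ 25); 25 − 21 = 4
take 3 (≤ 4); 4 − 3 = 1
take 1 (≤ 1); 1 − 1 = 0
So 2520 = 1597 + 610 + 233 + 55 + 21 + 3 + 1, with no two terms consecutive in the sequence.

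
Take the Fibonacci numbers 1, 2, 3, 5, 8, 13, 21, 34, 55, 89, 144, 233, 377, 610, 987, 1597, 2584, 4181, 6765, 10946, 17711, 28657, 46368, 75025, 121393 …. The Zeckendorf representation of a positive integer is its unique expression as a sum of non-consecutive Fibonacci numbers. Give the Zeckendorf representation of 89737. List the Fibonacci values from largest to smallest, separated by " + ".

take 75025 (≤ 89737); 89737 − 75025 = 14712
take 10946 (≤ 14712); 14712 − 10946 = 3766
take 2584 (≤ 3766); 3766 − 2584 = 1182
take 987 (≤ 1182); 1182 − 987 = 195
take 144 (≤ 195); 195 − 144 = 51
take 34 (≤ 51); 51 − 34 = 17
take 13 (≤ 17); 17 − 13 = 4
take 3 (≤ 4); 4 − 3 = 1
take 1 (≤ 1); 1 − 1 = 0
So 89737 = 75025 + 10946 + 2584 + 987 + 144 + 34 + 13 + 3 + 1, with no two terms consecutive in the sequence.

75025 + 10946 + 2584 + 987 + 144 + 34 + 13 + 3 + 1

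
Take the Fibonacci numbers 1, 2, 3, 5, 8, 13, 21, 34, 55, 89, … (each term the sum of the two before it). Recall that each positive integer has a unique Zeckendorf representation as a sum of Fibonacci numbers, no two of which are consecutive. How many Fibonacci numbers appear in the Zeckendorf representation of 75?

4

largest Fibonacci ≤ 75 is 55; 75 − 55 = 20
largest Fibonacci ≤ 20 is 13; 20 − 13 = 7
largest Fibonacci ≤ 7 is 5; 7 − 5 = 2
largest Fibonacci ≤ 2 is 2; 2 − 2 = 0
75 = 55 + 13 + 5 + 2, which has 4 terms.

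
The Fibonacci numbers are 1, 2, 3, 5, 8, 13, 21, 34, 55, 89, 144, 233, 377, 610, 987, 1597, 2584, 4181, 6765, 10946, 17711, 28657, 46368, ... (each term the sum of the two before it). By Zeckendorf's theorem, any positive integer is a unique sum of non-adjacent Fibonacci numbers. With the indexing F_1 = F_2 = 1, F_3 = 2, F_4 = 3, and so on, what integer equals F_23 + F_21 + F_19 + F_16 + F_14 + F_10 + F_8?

45224

F_23 + F_21 + F_19 + F_16 + F_14 + F_10 + F_8 = 28657 + 10946 + 4181 + 987 + 377 + 55 + 21 = 45224.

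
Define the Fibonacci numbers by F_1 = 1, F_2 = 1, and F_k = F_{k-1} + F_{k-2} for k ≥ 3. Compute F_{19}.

4181

Iterating the recurrence up to F_{14} = 377 and F_{13} = 233:
F_{15} = F_{14} + F_{13} = 377 + 233 = 610
F_{16} = F_{15} + F_{14} = 610 + 377 = 987
F_{17} = F_{16} + F_{15} = 987 + 610 = 1597
F_{18} = F_{17} + F_{16} = 1597 + 987 = 2584
F_{19} = F_{18} + F_{17} = 2584 + 1597 = 4181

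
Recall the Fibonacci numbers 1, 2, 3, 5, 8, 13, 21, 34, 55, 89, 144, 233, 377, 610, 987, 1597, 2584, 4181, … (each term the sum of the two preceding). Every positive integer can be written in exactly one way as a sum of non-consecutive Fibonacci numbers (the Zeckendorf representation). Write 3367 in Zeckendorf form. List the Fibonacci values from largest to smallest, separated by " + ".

2584 + 610 + 144 + 21 + 8

Greedy algorithm:
subtract 2584 from 3367: 783 remains
subtract 610 from 783: 173 remains
subtract 144 from 173: 29 remains
subtract 21 from 29: 8 remains
subtract 8 from 8: 0 remains
So 3367 = 2584 + 610 + 144 + 21 + 8, with no two terms consecutive in the sequence.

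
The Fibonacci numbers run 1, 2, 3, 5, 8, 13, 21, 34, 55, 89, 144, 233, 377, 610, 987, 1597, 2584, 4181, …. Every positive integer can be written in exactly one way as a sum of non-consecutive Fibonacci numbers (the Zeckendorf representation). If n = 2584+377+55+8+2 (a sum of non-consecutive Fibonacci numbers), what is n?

2584+377+55+8+2 = 3026.

3026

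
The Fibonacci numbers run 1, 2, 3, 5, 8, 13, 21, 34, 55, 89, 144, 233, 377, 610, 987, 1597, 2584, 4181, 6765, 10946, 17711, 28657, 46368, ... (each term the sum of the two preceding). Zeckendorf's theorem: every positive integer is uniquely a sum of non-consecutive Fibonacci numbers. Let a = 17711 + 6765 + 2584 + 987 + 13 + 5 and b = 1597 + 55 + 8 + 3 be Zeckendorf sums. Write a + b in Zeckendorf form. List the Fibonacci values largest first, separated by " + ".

28657 + 987 + 55 + 21 + 8

The two numbers are 28065 and 1663, so their sum is 29728.
Repeatedly subtract the largest Fibonacci number that fits:
29728: greatest Fibonacci not exceeding it is 28657, leaving 1071
1071: greatest Fibonacci not exceeding it is 987, leaving 84
84: greatest Fibonacci not exceeding it is 55, leaving 29
29: greatest Fibonacci not exceeding it is 21, leaving 8
8: greatest Fibonacci not exceeding it is 8, leaving 0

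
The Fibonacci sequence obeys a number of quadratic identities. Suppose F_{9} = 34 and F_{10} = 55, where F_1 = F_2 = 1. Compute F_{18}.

2584

By the doubling identity F_{2k} = F_k(2F_{k+1} − F_k): F_{18} = 34·(2·55 − 34) = 34·76 = 2584.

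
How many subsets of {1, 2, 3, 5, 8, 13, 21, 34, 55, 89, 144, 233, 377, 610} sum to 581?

14

Starting from the Zeckendorf form and repeatedly splitting a term F_k into F_{k−1} + F_{k−2} (when neither is already used) reaches every representation.
581 = 377+144+55+5 = 377+144+55+3+2 = 377+144+34+21+5 = 377+144+34+21+3+2 = … (10 more), for 14 in all.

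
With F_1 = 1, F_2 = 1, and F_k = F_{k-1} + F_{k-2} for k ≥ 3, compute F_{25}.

75025

Iterating the recurrence up to F_{21} = 10946 and F_{20} = 6765:
F_{22} = F_{21} + F_{20} = 10946 + 6765 = 17711
F_{23} = F_{22} + F_{21} = 17711 + 10946 = 28657
F_{24} = F_{23} + F_{22} = 28657 + 17711 = 46368
F_{25} = F_{24} + F_{23} = 46368 + 28657 = 75025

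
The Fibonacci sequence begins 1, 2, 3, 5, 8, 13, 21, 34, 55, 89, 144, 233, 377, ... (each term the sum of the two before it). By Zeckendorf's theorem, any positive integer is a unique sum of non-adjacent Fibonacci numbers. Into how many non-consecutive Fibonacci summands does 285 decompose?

4

Greedily peel off the largest Fibonacci term at each step:
285 − 233 = 52
52 − 34 = 18
18 − 13 = 5
5 − 5 = 0
285 = 233 + 34 + 13 + 5, which has 4 terms.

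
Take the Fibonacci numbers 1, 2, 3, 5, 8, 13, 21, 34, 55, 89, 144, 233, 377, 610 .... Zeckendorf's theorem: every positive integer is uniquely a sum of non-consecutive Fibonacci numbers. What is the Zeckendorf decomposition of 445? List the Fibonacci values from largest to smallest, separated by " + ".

Greedily peel off the largest Fibonacci term at each step:
take 377 (≤ 445); 445 − 377 = 68
take 55 (≤ 68); 68 − 55 = 13
take 13 (≤ 13); 13 − 13 = 0
So 445 = 377 + 55 + 13, with no two terms consecutive in the sequence.

377 + 55 + 13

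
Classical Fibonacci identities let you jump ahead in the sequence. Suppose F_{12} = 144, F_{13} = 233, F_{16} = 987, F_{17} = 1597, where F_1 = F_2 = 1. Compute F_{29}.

514229

By the addition formula F_{m+n} = F_m F_{n+1} + F_{m−1} F_n with m=13, n=16: F_{29} = 233·1597 + 144·987 = 372101 + 142128 = 514229.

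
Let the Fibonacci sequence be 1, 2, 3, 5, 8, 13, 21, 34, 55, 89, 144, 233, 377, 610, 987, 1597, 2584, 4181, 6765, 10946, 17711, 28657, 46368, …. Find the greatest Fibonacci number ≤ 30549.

28657 ≤ 30549 < 46368, so the largest Fibonacci number not exceeding 30549 is 28657.

28657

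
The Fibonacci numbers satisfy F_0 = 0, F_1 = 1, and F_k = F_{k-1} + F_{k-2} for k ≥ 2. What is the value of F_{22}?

17711

Iterating the recurrence up to F_{15} = 610 and F_{14} = 377:
F_{16} = F_{15} + F_{14} = 610 + 377 = 987
F_{17} = F_{16} + F_{15} = 987 + 610 = 1597
F_{18} = F_{17} + F_{16} = 1597 + 987 = 2584
F_{19} = F_{18} + F_{17} = 2584 + 1597 = 4181
F_{20} = F_{19} + F_{18} = 4181 + 2584 = 6765
F_{21} = F_{20} + F_{19} = 6765 + 4181 = 10946
F_{22} = F_{21} + F_{20} = 10946 + 6765 = 17711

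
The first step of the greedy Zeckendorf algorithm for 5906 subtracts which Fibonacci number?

4181

4181 ≤ 5906 < 6765, so the largest Fibonacci number not exceeding 5906 is 4181.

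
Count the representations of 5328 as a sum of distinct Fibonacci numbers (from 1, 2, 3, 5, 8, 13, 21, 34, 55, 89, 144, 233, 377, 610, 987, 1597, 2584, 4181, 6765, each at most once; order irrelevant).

Starting from the Zeckendorf form and repeatedly splitting a term F_k into F_{k−1} + F_{k−2} (when neither is already used) reaches every representation.
5328 = 4181+987+144+13+3 = 4181+987+144+13+2+1 = 4181+987+144+8+5+3 = 4181+987+89+55+13+3 = … (60 more), for 64 in all.

64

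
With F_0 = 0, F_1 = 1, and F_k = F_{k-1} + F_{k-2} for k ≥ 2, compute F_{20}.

6765

Iterating the recurrence up to F_{15} = 610 and F_{14} = 377:
F_{16} = F_{15} + F_{14} = 610 + 377 = 987
F_{17} = F_{16} + F_{15} = 987 + 610 = 1597
F_{18} = F_{17} + F_{16} = 1597 + 987 = 2584
F_{19} = F_{18} + F_{17} = 2584 + 1597 = 4181
F_{20} = F_{19} + F_{18} = 4181 + 2584 = 6765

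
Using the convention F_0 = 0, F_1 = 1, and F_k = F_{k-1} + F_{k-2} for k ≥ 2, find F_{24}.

Iterating the recurrence up to F_{20} = 6765 and F_{19} = 4181:
F_{21} = F_{20} + F_{19} = 6765 + 4181 = 10946
F_{22} = F_{21} + F_{20} = 10946 + 6765 = 17711
F_{23} = F_{22} + F_{21} = 17711 + 10946 = 28657
F_{24} = F_{23} + F_{22} = 28657 + 17711 = 46368

46368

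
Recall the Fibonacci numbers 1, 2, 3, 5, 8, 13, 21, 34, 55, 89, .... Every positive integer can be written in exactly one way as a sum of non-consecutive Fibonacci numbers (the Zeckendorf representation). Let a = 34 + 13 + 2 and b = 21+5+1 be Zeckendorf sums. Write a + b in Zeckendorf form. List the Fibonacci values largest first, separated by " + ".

55 + 21

The two numbers are 49 and 27, so their sum is 76.
subtract 55 from 76: 21 remains
subtract 21 from 21: 0 remains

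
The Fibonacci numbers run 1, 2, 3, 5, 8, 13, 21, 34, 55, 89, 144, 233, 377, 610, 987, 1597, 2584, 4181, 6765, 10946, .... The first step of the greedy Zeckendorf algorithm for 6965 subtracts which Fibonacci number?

6765 ≤ 6965 < 10946, so the largest Fibonacci number not exceeding 6965 is 6765.

6765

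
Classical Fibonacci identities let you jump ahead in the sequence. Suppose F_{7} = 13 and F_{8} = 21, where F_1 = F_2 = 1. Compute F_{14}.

By the doubling identity F_{2k} = F_k(2F_{k+1} − F_k): F_{14} = 13·(2·21 − 13) = 13·29 = 377.

377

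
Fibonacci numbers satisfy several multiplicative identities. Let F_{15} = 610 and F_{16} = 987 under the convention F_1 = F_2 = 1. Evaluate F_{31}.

By F_{2k+1} = F_k² + F_{k+1}²: F_{31} = 610² + 987² = 372100 + 974169 = 1346269.

1346269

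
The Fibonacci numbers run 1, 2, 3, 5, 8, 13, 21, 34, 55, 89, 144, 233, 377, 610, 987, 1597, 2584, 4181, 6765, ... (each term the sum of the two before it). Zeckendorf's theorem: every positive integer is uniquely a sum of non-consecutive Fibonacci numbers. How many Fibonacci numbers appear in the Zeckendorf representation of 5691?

5691: greatest Fibonacci not exceeding it is 4181, leaving 1510
1510: greatest Fibonacci not exceeding it is 987, leaving 523
523: greatest Fibonacci not exceeding it is 377, leaving 146
146: greatest Fibonacci not exceeding it is 144, leaving 2
2: greatest Fibonacci not exceeding it is 2, leaving 0
5691 = 4181 + 987 + 377 + 144 + 2, which has 5 terms.

5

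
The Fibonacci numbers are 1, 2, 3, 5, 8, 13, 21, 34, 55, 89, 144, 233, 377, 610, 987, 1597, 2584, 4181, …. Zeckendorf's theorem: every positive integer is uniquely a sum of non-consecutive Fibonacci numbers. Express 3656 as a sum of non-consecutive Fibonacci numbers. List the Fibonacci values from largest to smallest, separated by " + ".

Greedily peel off the largest Fibonacci term at each step:
take 2584 (≤ 3656); 3656 − 2584 = 1072
take 987 (≤ 1072); 1072 − 987 = 85
take 55 (≤ 85); 85 − 55 = 30
take 21 (≤ 30); 30 − 21 = 9
take 8 (≤ 9); 9 − 8 = 1
take 1 (≤ 1); 1 − 1 = 0
So 3656 = 2584 + 987 + 55 + 21 + 8 + 1, with no two terms consecutive in the sequence.

2584 + 987 + 55 + 21 + 8 + 1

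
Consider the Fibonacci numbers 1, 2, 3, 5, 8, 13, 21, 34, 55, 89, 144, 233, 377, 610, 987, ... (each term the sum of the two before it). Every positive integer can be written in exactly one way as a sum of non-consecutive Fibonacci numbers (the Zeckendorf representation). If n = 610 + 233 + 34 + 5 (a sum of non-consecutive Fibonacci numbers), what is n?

882

610 + 233 + 34 + 5 = 882.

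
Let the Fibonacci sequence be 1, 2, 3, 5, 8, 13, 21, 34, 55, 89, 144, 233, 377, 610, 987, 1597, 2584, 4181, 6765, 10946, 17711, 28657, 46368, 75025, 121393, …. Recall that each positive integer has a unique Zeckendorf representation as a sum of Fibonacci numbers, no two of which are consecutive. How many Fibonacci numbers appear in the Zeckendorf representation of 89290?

7

Repeatedly subtract the largest Fibonacci number that fits:
75025 ≤ 89290 < 121393, so take 75025; remainder 14265
10946 ≤ 14265 < 17711, so take 10946; remainder 3319
2584 ≤ 3319 < 4181, so take 2584; remainder 735
610 ≤ 735 < 987, so take 610; remainder 125
89 ≤ 125 < 144, so take 89; remainder 36
34 ≤ 36 < 55, so take 34; remainder 2
2 ≤ 2 < 3, so take 2; remainder 0
89290 = 75025 + 10946 + 2584 + 610 + 89 + 34 + 2, which has 7 terms.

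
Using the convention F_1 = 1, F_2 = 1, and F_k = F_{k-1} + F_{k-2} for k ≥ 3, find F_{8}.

21

Iterating the recurrence up to F_{4} = 3 and F_{3} = 2:
F_{5} = F_{4} + F_{3} = 3 + 2 = 5
F_{6} = F_{5} + F_{4} = 5 + 3 = 8
F_{7} = F_{6} + F_{5} = 8 + 5 = 13
F_{8} = F_{7} + F_{6} = 13 + 8 = 21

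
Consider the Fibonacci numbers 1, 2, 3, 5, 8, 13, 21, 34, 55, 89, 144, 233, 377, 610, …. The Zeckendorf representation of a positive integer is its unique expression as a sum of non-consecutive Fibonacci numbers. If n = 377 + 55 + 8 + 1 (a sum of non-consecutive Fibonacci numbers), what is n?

377 + 55 + 8 + 1 = 441.

441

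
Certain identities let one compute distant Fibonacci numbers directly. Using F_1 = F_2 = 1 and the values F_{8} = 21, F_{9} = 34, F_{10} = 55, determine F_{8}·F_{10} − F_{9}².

21·55 − 34² = 1155 − 1156 = -1. (Cassini's identity: F_{k−1}F_{k+1} − F_k² = (−1)^k.)

-1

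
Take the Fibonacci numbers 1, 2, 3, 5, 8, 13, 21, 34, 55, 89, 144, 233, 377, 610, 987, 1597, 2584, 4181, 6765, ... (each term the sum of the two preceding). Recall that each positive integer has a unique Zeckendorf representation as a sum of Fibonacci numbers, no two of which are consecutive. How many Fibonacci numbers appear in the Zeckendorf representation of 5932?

Repeatedly subtract the largest Fibonacci number that fits:
largest Fibonacci ≤ 5932 is 4181; 5932 − 4181 = 1751
largest Fibonacci ≤ 1751 is 1597; 1751 − 1597 = 154
largest Fibonacci ≤ 154 is 144; 154 − 144 = 10
largest Fibonacci ≤ 10 is 8; 10 − 8 = 2
largest Fibonacci ≤ 2 is 2; 2 − 2 = 0
5932 = 4181 + 1597 + 144 + 8 + 2, which has 5 terms.

5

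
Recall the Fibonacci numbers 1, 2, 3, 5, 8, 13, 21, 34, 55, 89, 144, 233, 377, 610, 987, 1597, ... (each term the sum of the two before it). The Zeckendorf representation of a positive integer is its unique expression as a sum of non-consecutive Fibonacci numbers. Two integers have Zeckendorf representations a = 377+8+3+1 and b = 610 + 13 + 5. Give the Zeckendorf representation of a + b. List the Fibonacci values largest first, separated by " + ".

987 + 21 + 8 + 1

The two numbers are 389 and 628, so their sum is 1017.
Greedy algorithm:
1017: greatest Fibonacci not exceeding it is 987, leaving 30
30: greatest Fibonacci not exceeding it is 21, leaving 9
9: greatest Fibonacci not exceeding it is 8, leaving 1
1: greatest Fibonacci not exceeding it is 1, leaving 0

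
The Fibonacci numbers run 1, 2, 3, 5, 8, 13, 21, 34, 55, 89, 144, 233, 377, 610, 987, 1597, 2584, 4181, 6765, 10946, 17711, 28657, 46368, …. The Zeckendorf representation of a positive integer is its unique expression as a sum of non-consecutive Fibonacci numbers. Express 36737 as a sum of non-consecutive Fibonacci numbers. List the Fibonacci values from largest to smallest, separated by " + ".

largest Fibonacci ≤ 36737 is 28657; 36737 − 28657 = 8080
largest Fibonacci ≤ 8080 is 6765; 8080 − 6765 = 1315
largest Fibonacci ≤ 1315 is 987; 1315 − 987 = 328
largest Fibonacci ≤ 328 is 233; 328 − 233 = 95
largest Fibonacci ≤ 95 is 89; 95 − 89 = 6
largest Fibonacci ≤ 6 is 5; 6 − 5 = 1
largest Fibonacci ≤ 1 is 1; 1 − 1 = 0
So 36737 = 28657 + 6765 + 987 + 233 + 89 + 5 + 1, with no two terms consecutive in the sequence.

28657 + 6765 + 987 + 233 + 89 + 5 + 1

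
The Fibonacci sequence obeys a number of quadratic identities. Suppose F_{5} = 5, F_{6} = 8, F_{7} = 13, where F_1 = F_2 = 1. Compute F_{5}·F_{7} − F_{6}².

1

5·13 − 8² = 65 − 64 = 1. (Cassini's identity: F_{k−1}F_{k+1} − F_k² = (−1)^k.)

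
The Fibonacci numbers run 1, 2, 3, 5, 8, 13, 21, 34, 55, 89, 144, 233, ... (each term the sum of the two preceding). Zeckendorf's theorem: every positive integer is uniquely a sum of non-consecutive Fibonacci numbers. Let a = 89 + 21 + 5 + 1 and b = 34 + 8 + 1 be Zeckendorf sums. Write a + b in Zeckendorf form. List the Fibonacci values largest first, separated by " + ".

The two numbers are 116 and 43, so their sum is 159.
Greedy algorithm:
159 − 144 = 15
15 − 13 = 2
2 − 2 = 0

144 + 13 + 2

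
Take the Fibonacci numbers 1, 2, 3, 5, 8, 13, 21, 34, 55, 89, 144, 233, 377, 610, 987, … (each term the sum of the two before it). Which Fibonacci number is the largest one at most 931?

610

610 ≤ 931 < 987, so the largest Fibonacci number not exceeding 931 is 610.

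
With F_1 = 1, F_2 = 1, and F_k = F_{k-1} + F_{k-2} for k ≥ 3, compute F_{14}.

377

Iterating the recurrence up to F_{7} = 13 and F_{6} = 8:
F_{8} = F_{7} + F_{6} = 13 + 8 = 21
F_{9} = F_{8} + F_{7} = 21 + 13 = 34
F_{10} = F_{9} + F_{8} = 34 + 21 = 55
F_{11} = F_{10} + F_{9} = 55 + 34 = 89
F_{12} = F_{11} + F_{10} = 89 + 55 = 144
F_{13} = F_{12} + F_{11} = 144 + 89 = 233
F_{14} = F_{13} + F_{12} = 233 + 144 = 377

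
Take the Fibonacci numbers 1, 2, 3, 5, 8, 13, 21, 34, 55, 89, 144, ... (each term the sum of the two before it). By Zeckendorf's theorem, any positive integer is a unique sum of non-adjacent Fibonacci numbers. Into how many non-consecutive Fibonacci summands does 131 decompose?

131: greatest Fibonacci not exceeding it is 89, leaving 42
42: greatest Fibonacci not exceeding it is 34, leaving 8
8: greatest Fibonacci not exceeding it is 8, leaving 0
131 = 89 + 34 + 8, which has 3 terms.

3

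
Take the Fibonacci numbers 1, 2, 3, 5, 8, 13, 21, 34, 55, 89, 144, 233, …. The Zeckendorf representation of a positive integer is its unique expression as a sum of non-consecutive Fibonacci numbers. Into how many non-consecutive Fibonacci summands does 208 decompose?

4

Greedy algorithm:
largest Fibonacci ≤ 208 is 144; 208 − 144 = 64
largest Fibonacci ≤ 64 is 55; 64 − 55 = 9
largest Fibonacci ≤ 9 is 8; 9 − 8 = 1
largest Fibonacci ≤ 1 is 1; 1 − 1 = 0
208 = 144 + 55 + 8 + 1, which has 4 terms.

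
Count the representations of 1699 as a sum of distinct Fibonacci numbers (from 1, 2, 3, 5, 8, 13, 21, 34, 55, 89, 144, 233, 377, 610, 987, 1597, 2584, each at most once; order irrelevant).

29

Starting from the Zeckendorf form and repeatedly splitting a term F_k into F_{k−1} + F_{k−2} (when neither is already used) reaches every representation.
1699 = 1597+89+13 = 1597+89+8+5 = 1597+55+34+13 = … (26 more), for 29 in all.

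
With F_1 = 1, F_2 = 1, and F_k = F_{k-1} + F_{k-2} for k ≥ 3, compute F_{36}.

Iterating the recurrence up to F_{28} = 317811 and F_{27} = 196418:
F_{29} = F_{28} + F_{27} = 317811 + 196418 = 514229
F_{30} = F_{29} + F_{28} = 514229 + 317811 = 832040
F_{31} = F_{30} + F_{29} = 832040 + 514229 = 1346269
F_{32} = F_{31} + F_{30} = 1346269 + 832040 = 2178309
F_{33} = F_{32} + F_{31} = 2178309 + 1346269 = 3524578
F_{34} = F_{33} + F_{32} = 3524578 + 2178309 = 5702887
F_{35} = F_{34} + F_{33} = 5702887 + 3524578 = 9227465
F_{36} = F_{35} + F_{34} = 9227465 + 5702887 = 14930352

14930352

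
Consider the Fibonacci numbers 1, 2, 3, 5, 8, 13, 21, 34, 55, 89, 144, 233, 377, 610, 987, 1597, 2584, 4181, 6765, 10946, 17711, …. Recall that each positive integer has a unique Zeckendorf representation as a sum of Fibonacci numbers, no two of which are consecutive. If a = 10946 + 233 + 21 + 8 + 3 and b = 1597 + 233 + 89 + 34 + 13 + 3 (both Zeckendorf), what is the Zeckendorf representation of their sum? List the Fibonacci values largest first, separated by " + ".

The two numbers are 11211 and 1969, so their sum is 13180.
10946 ≤ 13180 < 17711, so take 10946; remainder 2234
1597 ≤ 2234 < 2584, so take 1597; remainder 637
610 ≤ 637 < 987, so take 610; remainder 27
21 ≤ 27 < 34, so take 21; remainder 6
5 ≤ 6 < 8, so take 5; remainder 1
1 ≤ 1 < 2, so take 1; remainder 0

10946 + 1597 + 610 + 21 + 5 + 1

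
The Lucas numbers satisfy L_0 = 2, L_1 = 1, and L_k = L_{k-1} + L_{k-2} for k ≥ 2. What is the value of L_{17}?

3571

Iterating the recurrence up to L_{10} = 123 and L_{9} = 76:
L_{11} = L_{10} + L_{9} = 123 + 76 = 199
L_{12} = L_{11} + L_{10} = 199 + 123 = 322
L_{13} = L_{12} + L_{11} = 322 + 199 = 521
L_{14} = L_{13} + L_{12} = 521 + 322 = 843
L_{15} = L_{14} + L_{13} = 843 + 521 = 1364
L_{16} = L_{15} + L_{14} = 1364 + 843 = 2207
L_{17} = L_{16} + L_{15} = 2207 + 1364 = 3571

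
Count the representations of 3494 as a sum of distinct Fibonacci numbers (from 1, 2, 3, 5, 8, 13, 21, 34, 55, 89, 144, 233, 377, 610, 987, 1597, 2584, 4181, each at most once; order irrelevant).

12

Each representation comes from the Zeckendorf form by replacing some F_k with F_{k−1} + F_{k−2} where possible.
3494 = 2584+610+233+55+8+3+1 = 2584+610+233+34+21+8+3+1 = 2584+610+144+89+55+8+3+1 = 1597+987+610+233+55+8+3+1 = 2584+610+144+89+34+21+8+3+1 = … (7 more), for 12 in all.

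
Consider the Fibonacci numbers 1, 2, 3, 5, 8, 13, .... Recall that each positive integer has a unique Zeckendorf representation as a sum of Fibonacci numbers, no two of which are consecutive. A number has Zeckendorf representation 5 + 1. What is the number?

6

5 + 1 = 6.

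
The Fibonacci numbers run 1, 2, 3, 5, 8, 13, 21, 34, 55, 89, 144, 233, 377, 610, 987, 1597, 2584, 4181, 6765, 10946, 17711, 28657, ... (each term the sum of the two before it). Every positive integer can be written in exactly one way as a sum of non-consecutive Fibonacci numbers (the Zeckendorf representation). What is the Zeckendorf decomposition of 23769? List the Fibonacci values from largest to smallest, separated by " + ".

17711 + 4181 + 1597 + 233 + 34 + 13

subtract 17711 from 23769: 6058 remains
subtract 4181 from 6058: 1877 remains
subtract 1597 from 1877: 280 remains
subtract 233 from 280: 47 remains
subtract 34 from 47: 13 remains
subtract 13 from 13: 0 remains
So 23769 = 17711 + 4181 + 1597 + 233 + 34 + 13, with no two terms consecutive in the sequence.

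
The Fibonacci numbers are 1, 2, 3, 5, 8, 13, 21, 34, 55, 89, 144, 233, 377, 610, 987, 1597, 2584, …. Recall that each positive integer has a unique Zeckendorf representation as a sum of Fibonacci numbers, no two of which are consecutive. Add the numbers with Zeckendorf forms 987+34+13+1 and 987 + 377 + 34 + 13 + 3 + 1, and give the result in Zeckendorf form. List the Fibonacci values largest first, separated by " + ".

1597 + 610 + 233 + 8 + 2

The two numbers are 1035 and 1415, so their sum is 2450.
Greedily peel off the largest Fibonacci term at each step:
largest Fibonacci ≤ 2450 is 1597; 2450 − 1597 = 853
largest Fibonacci ≤ 853 is 610; 853 − 610 = 243
largest Fibonacci ≤ 243 is 233; 243 − 233 = 10
largest Fibonacci ≤ 10 is 8; 10 − 8 = 2
largest Fibonacci ≤ 2 is 2; 2 − 2 = 0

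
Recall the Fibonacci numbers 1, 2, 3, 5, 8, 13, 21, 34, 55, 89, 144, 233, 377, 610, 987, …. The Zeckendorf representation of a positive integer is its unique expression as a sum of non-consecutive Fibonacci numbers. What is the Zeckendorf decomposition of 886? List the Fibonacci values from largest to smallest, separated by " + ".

610 + 233 + 34 + 8 + 1

886: greatest Fibonacci not exceeding it is 610, leaving 276
276: greatest Fibonacci not exceeding it is 233, leaving 43
43: greatest Fibonacci not exceeding it is 34, leaving 9
9: greatest Fibonacci not exceeding it is 8, leaving 1
1: greatest Fibonacci not exceeding it is 1, leaving 0
So 886 = 610 + 233 + 34 + 8 + 1, with no two terms consecutive in the sequence.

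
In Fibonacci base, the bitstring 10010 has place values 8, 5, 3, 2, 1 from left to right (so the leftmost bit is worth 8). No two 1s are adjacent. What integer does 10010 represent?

10

Summing the place values of the 1 bits: 8 + 2 = 10.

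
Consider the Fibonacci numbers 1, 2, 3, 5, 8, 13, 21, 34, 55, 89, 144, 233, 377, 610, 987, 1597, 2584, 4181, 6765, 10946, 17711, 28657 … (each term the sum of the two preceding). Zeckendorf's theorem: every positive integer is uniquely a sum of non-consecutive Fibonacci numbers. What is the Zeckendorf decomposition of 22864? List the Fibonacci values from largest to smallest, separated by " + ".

take 17711 (≤ 22864); 22864 − 17711 = 5153
take 4181 (≤ 5153); 5153 − 4181 = 972
take 610 (≤ 972); 972 − 610 = 362
take 233 (≤ 362); 362 − 233 = 129
take 89 (≤ 129); 129 − 89 = 40
take 34 (≤ 40); 40 − 34 = 6
take 5 (≤ 6); 6 − 5 = 1
take 1 (≤ 1); 1 − 1 = 0
So 22864 = 17711 + 4181 + 610 + 233 + 89 + 34 + 5 + 1, with no two terms consecutive in the sequence.

17711 + 4181 + 610 + 233 + 89 + 34 + 5 + 1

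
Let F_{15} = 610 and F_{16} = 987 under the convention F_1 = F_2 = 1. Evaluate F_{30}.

832040

By the doubling identity F_{2k} = F_k(2F_{k+1} − F_k): F_{30} = 610·(2·987 − 610) = 610·1364 = 832040.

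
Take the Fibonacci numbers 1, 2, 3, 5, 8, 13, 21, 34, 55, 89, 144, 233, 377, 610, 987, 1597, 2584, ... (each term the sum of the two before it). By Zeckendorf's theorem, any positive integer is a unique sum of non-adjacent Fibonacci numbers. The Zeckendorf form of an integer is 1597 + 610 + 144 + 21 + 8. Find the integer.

2380

1597 + 610 + 144 + 21 + 8 = 2380.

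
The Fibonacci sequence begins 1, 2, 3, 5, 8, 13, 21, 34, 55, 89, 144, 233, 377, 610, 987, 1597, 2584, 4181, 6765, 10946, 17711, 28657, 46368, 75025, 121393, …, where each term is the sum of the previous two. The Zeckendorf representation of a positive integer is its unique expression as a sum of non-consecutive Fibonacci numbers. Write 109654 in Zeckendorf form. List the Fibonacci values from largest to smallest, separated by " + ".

largest Fibonacci ≤ 109654 is 75025; 109654 − 75025 = 34629
largest Fibonacci ≤ 34629 is 28657; 34629 − 28657 = 5972
largest Fibonacci ≤ 5972 is 4181; 5972 − 4181 = 1791
largest Fibonacci ≤ 1791 is 1597; 1791 − 1597 = 194
largest Fibonacci ≤ 194 is 144; 194 − 144 = 50
largest Fibonacci ≤ 50 is 34; 50 − 34 = 16
largest Fibonacci ≤ 16 is 13; 16 − 13 = 3
largest Fibonacci ≤ 3 is 3; 3 − 3 = 0
So 109654 = 75025 + 28657 + 4181 + 1597 + 144 + 34 + 13 + 3, with no two terms consecutive in the sequence.

75025 + 28657 + 4181 + 1597 + 144 + 34 + 13 + 3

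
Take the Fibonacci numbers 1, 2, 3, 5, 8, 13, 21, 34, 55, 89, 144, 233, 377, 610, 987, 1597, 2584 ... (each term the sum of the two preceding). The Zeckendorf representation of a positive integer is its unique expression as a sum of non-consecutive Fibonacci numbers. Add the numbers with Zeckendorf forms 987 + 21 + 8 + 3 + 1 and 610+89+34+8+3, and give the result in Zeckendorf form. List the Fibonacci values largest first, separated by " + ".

1597 + 144 + 21 + 2

The two numbers are 1020 and 744, so their sum is 1764.
1764 − 1597 = 167
167 − 144 = 23
23 − 21 = 2
2 − 2 = 0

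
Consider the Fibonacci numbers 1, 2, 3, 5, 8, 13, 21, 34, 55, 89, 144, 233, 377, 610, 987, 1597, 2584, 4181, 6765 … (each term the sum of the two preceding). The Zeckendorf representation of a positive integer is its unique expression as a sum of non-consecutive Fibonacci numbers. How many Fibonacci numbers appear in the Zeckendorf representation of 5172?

4

5172: greatest Fibonacci not exceeding it is 4181, leaving 991
991: greatest Fibonacci not exceeding it is 987, leaving 4
4: greatest Fibonacci not exceeding it is 3, leaving 1
1: greatest Fibonacci not exceeding it is 1, leaving 0
5172 = 4181 + 987 + 3 + 1, which has 4 terms.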